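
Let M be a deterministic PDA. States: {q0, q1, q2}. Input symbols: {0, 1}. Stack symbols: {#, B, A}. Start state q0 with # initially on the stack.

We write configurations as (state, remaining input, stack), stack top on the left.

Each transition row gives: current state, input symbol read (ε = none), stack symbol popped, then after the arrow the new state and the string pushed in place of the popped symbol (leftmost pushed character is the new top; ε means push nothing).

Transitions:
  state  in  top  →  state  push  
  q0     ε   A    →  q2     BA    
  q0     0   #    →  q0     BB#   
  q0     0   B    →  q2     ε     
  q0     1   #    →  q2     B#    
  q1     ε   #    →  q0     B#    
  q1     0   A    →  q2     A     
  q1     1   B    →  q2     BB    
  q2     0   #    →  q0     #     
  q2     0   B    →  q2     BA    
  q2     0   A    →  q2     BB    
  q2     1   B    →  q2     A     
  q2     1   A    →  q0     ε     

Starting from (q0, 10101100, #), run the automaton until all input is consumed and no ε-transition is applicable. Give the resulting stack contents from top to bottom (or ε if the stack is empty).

(q0, 10101100, #)
  read 1, top #: go to q2, push B# → (q2, 0101100, B#)
  read 0, top B: go to q2, push BA → (q2, 101100, BA#)
  read 1, top B: go to q2, push A → (q2, 01100, AA#)
  read 0, top A: go to q2, push BB → (q2, 1100, BBA#)
  read 1, top B: go to q2, push A → (q2, 100, ABA#)
  read 1, top A: go to q0, push ε → (q0, 00, BA#)
  read 0, top B: go to q2, push ε → (q2, 0, A#)
  read 0, top A: go to q2, push BB → (q2, ε, BB#)
All input consumed in state q2 with stack BB#.

BB#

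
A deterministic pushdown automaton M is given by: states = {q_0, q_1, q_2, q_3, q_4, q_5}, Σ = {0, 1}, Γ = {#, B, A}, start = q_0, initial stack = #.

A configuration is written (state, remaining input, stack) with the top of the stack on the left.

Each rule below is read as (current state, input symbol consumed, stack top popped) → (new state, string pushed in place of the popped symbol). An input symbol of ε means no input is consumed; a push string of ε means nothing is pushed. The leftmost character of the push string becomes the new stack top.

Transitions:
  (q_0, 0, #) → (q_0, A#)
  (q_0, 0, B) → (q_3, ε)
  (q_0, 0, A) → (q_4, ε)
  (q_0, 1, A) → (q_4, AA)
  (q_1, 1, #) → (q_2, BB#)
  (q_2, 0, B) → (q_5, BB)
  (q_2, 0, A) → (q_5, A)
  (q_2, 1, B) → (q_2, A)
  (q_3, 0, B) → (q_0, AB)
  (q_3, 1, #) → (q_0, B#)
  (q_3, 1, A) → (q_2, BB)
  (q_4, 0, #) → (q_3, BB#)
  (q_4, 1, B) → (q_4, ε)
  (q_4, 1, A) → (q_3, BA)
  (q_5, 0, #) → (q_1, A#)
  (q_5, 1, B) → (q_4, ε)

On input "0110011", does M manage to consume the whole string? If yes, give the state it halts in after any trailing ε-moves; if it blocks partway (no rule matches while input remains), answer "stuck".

(q_0, 0110011, #)
  read 0, top #: go to q_0, push A# → (q_0, 110011, A#)
  read 1, top A: go to q_4, push AA → (q_4, 10011, AA#)
  read 1, top A: go to q_3, push BA → (q_3, 0011, BAA#)
  read 0, top B: go to q_0, push AB → (q_0, 011, ABAA#)
  read 0, top A: go to q_4, push ε → (q_4, 11, BAA#)
  read 1, top B: go to q_4, push ε → (q_4, 1, AA#)
  read 1, top A: go to q_3, push BA → (q_3, ε, BAA#)
All input consumed; M is in state q_3.

q_3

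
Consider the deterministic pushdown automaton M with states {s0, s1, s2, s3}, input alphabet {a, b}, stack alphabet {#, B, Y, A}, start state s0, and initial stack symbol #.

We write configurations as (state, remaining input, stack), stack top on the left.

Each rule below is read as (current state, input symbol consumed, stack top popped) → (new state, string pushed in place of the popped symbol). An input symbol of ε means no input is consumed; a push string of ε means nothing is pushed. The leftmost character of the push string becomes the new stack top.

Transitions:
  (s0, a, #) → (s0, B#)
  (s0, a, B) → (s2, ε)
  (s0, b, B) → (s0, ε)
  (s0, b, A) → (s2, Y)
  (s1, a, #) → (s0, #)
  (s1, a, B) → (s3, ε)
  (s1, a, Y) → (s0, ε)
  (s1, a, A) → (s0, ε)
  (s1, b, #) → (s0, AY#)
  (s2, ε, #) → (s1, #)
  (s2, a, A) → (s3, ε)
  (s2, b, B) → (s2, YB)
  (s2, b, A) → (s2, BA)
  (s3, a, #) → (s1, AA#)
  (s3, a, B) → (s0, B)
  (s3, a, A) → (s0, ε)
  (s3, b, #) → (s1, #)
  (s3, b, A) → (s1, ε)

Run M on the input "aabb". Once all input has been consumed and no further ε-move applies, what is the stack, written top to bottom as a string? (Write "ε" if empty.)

YY#

(s0, aabb, #)
  read a, top #: go to s0, push B# → (s0, abb, B#)
  read a, top B: go to s2, push ε → (s2, bb, #)
  ε-move, top #: go to s1, push # → (s1, bb, #)
  read b, top #: go to s0, push AY# → (s0, b, AY#)
  read b, top A: go to s2, push Y → (s2, ε, YY#)
All input consumed in state s2 with stack YY#.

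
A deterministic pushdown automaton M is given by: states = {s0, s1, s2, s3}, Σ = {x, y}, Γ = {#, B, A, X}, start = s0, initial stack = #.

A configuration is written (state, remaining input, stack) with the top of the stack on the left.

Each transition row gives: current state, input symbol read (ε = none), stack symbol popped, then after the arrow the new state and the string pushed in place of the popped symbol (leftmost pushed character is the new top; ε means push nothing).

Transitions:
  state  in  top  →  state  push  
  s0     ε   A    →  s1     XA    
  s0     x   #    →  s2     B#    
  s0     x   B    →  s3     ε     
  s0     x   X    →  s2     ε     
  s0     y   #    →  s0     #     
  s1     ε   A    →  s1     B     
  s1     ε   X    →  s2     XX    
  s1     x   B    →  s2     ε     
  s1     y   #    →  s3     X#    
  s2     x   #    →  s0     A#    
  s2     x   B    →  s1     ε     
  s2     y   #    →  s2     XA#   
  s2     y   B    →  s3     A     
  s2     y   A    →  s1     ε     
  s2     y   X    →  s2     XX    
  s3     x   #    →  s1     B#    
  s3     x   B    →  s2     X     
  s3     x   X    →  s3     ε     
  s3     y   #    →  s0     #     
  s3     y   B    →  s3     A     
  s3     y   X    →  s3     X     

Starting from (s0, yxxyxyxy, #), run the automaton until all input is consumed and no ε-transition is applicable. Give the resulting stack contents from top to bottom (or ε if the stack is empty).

A#

(s0, yxxyxyxy, #)
  read y, top #: go to s0, push # → (s0, xxyxyxy, #)
  read x, top #: go to s2, push B# → (s2, xyxyxy, B#)
  read x, top B: go to s1, push ε → (s1, yxyxy, #)
  read y, top #: go to s3, push X# → (s3, xyxy, X#)
  read x, top X: go to s3, push ε → (s3, yxy, #)
  read y, top #: go to s0, push # → (s0, xy, #)
  read x, top #: go to s2, push B# → (s2, y, B#)
  read y, top B: go to s3, push A → (s3, ε, A#)
All input consumed in state s3 with stack A#.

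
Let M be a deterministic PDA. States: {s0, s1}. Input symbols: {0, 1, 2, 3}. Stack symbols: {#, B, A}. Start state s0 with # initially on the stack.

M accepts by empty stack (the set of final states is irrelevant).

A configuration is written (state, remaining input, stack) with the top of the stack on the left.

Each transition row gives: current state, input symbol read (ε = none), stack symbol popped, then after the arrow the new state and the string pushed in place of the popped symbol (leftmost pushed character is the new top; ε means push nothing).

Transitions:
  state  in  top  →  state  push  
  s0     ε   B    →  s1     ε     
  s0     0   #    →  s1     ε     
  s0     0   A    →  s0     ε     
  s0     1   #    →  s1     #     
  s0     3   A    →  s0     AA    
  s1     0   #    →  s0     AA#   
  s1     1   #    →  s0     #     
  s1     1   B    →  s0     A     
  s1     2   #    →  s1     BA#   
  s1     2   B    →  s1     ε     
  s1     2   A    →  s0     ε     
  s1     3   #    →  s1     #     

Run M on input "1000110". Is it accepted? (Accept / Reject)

Accept

(s0, 1000110, #)
  read 1, top #: go to s1, push # → (s1, 000110, #)
  read 0, top #: go to s0, push AA# → (s0, 00110, AA#)
  read 0, top A: go to s0, push ε → (s0, 0110, A#)
  read 0, top A: go to s0, push ε → (s0, 110, #)
  read 1, top #: go to s1, push # → (s1, 10, #)
  read 1, top #: go to s0, push # → (s0, 0, #)
  read 0, top #: go to s1, push ε → (s1, ε, ε)
All input consumed and the stack is empty.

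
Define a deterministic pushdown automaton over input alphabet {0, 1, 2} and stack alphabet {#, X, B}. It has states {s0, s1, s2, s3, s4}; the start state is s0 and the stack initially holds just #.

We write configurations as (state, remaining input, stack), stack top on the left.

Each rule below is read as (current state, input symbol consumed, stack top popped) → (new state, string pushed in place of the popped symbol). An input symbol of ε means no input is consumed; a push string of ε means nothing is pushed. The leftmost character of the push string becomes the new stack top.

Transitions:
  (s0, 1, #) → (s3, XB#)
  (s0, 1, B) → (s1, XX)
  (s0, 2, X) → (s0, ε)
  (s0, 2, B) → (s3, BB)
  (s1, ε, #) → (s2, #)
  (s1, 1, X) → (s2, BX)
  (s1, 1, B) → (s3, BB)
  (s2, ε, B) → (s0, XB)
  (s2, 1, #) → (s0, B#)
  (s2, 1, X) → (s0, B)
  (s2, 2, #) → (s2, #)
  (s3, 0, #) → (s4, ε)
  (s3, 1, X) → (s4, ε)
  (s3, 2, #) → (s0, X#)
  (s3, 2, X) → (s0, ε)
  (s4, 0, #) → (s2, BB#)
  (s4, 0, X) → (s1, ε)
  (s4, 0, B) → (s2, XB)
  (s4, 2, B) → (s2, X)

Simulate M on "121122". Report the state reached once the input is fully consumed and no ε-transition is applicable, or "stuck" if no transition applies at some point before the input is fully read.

(s0, 121122, #)
  read 1, top #: go to s3, push XB# → (s3, 21122, XB#)
  read 2, top X: go to s0, push ε → (s0, 1122, B#)
  read 1, top B: go to s1, push XX → (s1, 122, XX#)
  read 1, top X: go to s2, push BX → (s2, 22, BXX#)
  ε-move, top B: go to s0, push XB → (s0, 22, XBXX#)
  read 2, top X: go to s0, push ε → (s0, 2, BXX#)
  read 2, top B: go to s3, push BB → (s3, ε, BBXX#)
All input consumed; M is in state s3.

s3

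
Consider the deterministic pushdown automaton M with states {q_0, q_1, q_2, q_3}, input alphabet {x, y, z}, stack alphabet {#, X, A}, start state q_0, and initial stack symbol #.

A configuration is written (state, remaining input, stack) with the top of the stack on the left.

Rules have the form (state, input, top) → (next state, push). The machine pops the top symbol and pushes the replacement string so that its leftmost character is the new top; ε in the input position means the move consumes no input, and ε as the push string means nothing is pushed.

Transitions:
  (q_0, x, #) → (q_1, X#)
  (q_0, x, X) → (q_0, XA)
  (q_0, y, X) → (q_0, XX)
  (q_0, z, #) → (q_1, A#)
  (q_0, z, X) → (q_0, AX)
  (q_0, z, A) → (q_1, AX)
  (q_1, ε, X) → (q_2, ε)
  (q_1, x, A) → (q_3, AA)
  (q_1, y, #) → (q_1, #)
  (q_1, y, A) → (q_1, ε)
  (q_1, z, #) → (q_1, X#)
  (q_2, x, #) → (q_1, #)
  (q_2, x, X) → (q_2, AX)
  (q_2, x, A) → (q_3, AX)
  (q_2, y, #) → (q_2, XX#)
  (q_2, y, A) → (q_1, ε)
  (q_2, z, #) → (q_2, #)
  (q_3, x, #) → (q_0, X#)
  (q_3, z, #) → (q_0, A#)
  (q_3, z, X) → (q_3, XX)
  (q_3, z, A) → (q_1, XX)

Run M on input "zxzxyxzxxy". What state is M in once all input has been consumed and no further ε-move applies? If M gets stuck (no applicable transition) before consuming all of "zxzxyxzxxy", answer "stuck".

stuck

(q_0, zxzxyxzxxy, #) ⊢ (q_1, xzxyxzxxy, A#) ⊢ (q_3, zxyxzxxy, AA#) ⊢ (q_1, xyxzxxy, XXA#) ⊢ (q_2, xyxzxxy, XA#) ⊢ (q_2, yxzxxy, AXA#) ⊢ (q_1, xzxxy, XA#) ⊢ (q_2, xzxxy, A#) ⊢ (q_3, zxxy, AX#) ⊢ (q_1, xxy, XXX#) ⊢ (q_2, xxy, XX#) ⊢ (q_2, xy, AXX#) ⊢ (q_3, y, AXXX#)
No transition for (q_3, y, top A); M blocks with input y remaining.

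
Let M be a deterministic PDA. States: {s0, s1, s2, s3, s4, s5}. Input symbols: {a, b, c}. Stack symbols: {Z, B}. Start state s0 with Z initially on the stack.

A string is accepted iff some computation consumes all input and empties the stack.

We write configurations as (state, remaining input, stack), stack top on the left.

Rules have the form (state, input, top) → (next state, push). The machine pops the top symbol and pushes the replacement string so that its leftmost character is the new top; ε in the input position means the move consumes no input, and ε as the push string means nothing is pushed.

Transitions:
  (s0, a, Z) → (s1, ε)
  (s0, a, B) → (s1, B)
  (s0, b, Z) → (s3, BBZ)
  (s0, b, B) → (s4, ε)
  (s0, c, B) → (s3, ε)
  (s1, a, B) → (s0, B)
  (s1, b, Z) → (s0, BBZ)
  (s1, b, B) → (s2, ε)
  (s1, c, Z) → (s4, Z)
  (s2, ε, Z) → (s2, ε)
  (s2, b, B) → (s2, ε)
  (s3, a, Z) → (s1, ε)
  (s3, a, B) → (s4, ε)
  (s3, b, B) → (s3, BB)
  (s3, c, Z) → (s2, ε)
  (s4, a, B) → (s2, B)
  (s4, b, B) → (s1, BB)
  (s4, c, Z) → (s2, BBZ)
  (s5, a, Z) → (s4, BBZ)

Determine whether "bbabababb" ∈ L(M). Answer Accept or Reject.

Accept

(s0, bbabababb, Z)
  read b, top Z: go to s3, push BBZ → (s3, babababb, BBZ)
  read b, top B: go to s3, push BB → (s3, abababb, BBBZ)
  read a, top B: go to s4, push ε → (s4, bababb, BBZ)
  read b, top B: go to s1, push BB → (s1, ababb, BBBZ)
  read a, top B: go to s0, push B → (s0, babb, BBBZ)
  read b, top B: go to s4, push ε → (s4, abb, BBZ)
  read a, top B: go to s2, push B → (s2, bb, BBZ)
  read b, top B: go to s2, push ε → (s2, b, BZ)
  read b, top B: go to s2, push ε → (s2, ε, Z)
  ε-move, top Z: go to s2, push ε → (s2, ε, ε)
All input consumed and the stack is empty.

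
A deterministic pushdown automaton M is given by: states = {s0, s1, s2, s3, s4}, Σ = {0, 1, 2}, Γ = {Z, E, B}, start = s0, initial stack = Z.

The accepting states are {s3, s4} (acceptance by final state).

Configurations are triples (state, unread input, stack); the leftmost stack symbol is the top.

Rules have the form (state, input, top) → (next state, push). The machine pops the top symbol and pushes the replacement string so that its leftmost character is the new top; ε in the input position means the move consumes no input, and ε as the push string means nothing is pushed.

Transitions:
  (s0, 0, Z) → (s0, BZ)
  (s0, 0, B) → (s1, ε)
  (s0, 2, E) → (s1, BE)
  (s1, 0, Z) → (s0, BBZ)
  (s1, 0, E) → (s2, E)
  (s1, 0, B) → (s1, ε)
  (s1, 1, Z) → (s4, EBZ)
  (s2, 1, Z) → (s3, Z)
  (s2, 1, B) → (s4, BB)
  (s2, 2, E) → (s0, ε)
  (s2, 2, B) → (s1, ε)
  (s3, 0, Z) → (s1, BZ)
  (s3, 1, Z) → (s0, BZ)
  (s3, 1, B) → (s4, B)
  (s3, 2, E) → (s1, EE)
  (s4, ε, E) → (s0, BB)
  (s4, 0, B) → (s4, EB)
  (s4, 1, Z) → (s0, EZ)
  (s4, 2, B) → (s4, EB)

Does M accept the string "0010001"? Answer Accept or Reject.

Accept

(s0, 0010001, Z)
  read 0, top Z: go to s0, push BZ → (s0, 010001, BZ)
  read 0, top B: go to s1, push ε → (s1, 10001, Z)
  read 1, top Z: go to s4, push EBZ → (s4, 0001, EBZ)
  ε-move, top E: go to s0, push BB → (s0, 0001, BBBZ)
  read 0, top B: go to s1, push ε → (s1, 001, BBZ)
  read 0, top B: go to s1, push ε → (s1, 01, BZ)
  read 0, top B: go to s1, push ε → (s1, 1, Z)
  read 1, top Z: go to s4, push EBZ → (s4, ε, EBZ)
All input consumed; state s4 ∈ F.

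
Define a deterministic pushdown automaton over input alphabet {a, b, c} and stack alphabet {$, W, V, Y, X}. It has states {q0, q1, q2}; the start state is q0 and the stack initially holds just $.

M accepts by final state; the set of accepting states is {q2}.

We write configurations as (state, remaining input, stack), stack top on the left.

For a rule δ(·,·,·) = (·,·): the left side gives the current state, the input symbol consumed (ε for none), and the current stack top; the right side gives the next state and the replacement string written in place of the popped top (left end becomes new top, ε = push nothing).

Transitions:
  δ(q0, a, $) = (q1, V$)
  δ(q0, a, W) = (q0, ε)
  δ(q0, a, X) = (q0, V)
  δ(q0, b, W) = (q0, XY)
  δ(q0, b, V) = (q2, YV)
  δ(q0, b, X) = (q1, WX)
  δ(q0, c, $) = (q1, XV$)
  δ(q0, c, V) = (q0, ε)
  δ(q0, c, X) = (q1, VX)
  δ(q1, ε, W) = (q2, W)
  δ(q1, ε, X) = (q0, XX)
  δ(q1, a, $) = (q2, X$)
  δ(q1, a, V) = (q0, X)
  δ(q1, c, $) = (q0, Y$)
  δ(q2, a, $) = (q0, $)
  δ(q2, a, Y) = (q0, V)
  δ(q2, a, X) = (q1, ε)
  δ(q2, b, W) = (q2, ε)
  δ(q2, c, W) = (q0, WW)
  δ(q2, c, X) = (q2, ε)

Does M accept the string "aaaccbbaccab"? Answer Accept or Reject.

(q0, aaaccbbaccab, $)
  read a, top $: go to q1, push V$ → (q1, aaccbbaccab, V$)
  read a, top V: go to q0, push X → (q0, accbbaccab, X$)
  read a, top X: go to q0, push V → (q0, ccbbaccab, V$)
  read c, top V: go to q0, push ε → (q0, cbbaccab, $)
  read c, top $: go to q1, push XV$ → (q1, bbaccab, XV$)
  ε-move, top X: go to q0, push XX → (q0, bbaccab, XXV$)
  read b, top X: go to q1, push WX → (q1, baccab, WXXV$)
  ε-move, top W: go to q2, push W → (q2, baccab, WXXV$)
  read b, top W: go to q2, push ε → (q2, accab, XXV$)
  read a, top X: go to q1, push ε → (q1, ccab, XV$)
  ε-move, top X: go to q0, push XX → (q0, ccab, XXV$)
  read c, top X: go to q1, push VX → (q1, cab, VXXV$)
No transition applies at (q1, cab, VXXV$); input not fully consumed.

Reject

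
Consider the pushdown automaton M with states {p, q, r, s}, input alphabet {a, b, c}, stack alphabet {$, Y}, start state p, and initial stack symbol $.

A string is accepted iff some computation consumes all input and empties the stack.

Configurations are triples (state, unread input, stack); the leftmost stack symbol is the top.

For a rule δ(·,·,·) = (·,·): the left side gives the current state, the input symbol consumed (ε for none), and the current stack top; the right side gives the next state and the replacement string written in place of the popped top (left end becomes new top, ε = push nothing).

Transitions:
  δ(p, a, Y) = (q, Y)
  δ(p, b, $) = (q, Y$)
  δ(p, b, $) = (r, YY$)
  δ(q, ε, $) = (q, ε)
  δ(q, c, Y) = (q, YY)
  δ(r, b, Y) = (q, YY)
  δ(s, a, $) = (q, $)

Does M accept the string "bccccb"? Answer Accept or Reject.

No computation consumes all input and empties the stack.

Reject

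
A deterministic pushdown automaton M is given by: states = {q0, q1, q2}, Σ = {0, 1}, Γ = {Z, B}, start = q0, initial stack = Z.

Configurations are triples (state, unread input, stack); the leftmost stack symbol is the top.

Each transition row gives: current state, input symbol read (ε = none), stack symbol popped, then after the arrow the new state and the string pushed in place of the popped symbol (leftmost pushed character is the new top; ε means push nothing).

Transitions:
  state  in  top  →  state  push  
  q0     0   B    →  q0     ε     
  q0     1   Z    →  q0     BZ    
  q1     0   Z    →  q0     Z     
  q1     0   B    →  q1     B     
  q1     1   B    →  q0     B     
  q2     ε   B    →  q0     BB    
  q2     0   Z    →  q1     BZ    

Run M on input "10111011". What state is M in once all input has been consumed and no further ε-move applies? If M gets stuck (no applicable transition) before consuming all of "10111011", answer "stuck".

stuck

(q0, 10111011, Z)
  read 1, top Z: go to q0, push BZ → (q0, 0111011, BZ)
  read 0, top B: go to q0, push ε → (q0, 111011, Z)
  read 1, top Z: go to q0, push BZ → (q0, 11011, BZ)
No transition for (q0, 1, top B); M blocks with input 11011 remaining.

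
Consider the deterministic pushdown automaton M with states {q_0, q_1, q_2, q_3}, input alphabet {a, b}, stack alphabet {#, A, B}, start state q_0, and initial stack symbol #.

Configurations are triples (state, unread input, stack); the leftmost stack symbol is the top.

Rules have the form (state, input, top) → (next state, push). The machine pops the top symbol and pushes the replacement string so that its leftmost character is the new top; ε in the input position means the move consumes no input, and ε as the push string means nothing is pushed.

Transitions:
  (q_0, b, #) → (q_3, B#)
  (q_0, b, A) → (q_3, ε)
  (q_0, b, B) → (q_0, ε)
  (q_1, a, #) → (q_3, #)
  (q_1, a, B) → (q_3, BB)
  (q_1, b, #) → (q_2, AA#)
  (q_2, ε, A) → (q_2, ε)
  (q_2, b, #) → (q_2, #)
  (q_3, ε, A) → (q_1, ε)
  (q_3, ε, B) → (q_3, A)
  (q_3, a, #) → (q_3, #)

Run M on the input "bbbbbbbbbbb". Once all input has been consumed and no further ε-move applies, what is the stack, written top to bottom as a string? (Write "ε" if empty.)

(q_0, bbbbbbbbbbb, #)
  read b, top #: go to q_3, push B# → (q_3, bbbbbbbbbb, B#)
  ε-move, top B: go to q_3, push A → (q_3, bbbbbbbbbb, A#)
  ε-move, top A: go to q_1, push ε → (q_1, bbbbbbbbbb, #)
  read b, top #: go to q_2, push AA# → (q_2, bbbbbbbbb, AA#)
  ε-move, top A: go to q_2, push ε → (q_2, bbbbbbbbb, A#)
  ε-move, top A: go to q_2, push ε → (q_2, bbbbbbbbb, #)
  read b, top #: go to q_2, push # → (q_2, bbbbbbbb, #)
  read b, top #: go to q_2, push # → (q_2, bbbbbbb, #)
  read b, top #: go to q_2, push # → (q_2, bbbbbb, #)
  read b, top #: go to q_2, push # → (q_2, bbbbb, #)
  read b, top #: go to q_2, push # → (q_2, bbbb, #)
  read b, top #: go to q_2, push # → (q_2, bbb, #)
  read b, top #: go to q_2, push # → (q_2, bb, #)
  read b, top #: go to q_2, push # → (q_2, b, #)
  read b, top #: go to q_2, push # → (q_2, ε, #)
All input consumed in state q_2 with stack #.

#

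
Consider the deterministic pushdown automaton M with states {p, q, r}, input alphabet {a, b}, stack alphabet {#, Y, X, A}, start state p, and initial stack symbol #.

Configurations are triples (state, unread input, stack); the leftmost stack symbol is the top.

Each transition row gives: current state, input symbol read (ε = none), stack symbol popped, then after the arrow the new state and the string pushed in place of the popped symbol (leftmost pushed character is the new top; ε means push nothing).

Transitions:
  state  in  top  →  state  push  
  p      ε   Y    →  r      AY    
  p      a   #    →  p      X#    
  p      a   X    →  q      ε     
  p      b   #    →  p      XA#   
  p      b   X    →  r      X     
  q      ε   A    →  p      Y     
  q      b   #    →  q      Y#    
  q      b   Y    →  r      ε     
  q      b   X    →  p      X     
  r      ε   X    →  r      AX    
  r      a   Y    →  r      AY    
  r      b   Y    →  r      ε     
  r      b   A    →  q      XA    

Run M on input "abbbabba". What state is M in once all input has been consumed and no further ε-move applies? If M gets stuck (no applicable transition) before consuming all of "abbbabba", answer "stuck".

r

(p, abbbabba, #) ⊢ (p, bbbabba, X#) ⊢ (r, bbabba, X#) ⊢ (r, bbabba, AX#) ⊢ (q, babba, XAX#) ⊢ (p, abba, XAX#) ⊢ (q, bba, AX#) ⊢ (p, bba, YX#) ⊢ (r, bba, AYX#) ⊢ (q, ba, XAYX#) ⊢ (p, a, XAYX#) ⊢ (q, ε, AYX#) ⊢ (p, ε, YYX#) ⊢ (r, ε, AYYX#)
All input consumed; M is in state r.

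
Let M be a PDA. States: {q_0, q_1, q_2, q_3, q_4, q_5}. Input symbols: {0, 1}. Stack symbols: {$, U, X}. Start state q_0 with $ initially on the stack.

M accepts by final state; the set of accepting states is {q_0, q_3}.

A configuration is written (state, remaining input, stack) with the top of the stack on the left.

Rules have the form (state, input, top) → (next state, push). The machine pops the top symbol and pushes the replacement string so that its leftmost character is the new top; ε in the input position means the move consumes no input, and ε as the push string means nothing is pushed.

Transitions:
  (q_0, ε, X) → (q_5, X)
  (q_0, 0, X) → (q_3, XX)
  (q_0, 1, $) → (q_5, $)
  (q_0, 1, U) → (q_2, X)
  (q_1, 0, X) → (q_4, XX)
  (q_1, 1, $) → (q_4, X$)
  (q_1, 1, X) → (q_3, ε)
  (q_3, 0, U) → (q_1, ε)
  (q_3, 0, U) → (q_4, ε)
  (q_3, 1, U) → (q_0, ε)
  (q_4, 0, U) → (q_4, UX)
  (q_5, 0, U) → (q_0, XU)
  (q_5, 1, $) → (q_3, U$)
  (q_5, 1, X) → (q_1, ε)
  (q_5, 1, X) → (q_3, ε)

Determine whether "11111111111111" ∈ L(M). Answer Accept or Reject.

One accepting computation: (q_0, 11111111111111, $) ⊢ (q_5, 1111111111111, $) ⊢ (q_3, 111111111111, U$) ⊢ (q_0, 11111111111, $) ⊢ (q_5, 1111111111, $) ⊢ (q_3, 111111111, U$) ⊢ (q_0, 11111111, $) ⊢ (q_5, 1111111, $) ⊢ (q_3, 111111, U$) ⊢ (q_0, 11111, $) ⊢ (q_5, 1111, $) ⊢ (q_3, 111, U$) ⊢ (q_0, 11, $) ⊢ (q_5, 1, $) ⊢ (q_3, ε, U$)
All input consumed and state q_3 ∈ F.

Accept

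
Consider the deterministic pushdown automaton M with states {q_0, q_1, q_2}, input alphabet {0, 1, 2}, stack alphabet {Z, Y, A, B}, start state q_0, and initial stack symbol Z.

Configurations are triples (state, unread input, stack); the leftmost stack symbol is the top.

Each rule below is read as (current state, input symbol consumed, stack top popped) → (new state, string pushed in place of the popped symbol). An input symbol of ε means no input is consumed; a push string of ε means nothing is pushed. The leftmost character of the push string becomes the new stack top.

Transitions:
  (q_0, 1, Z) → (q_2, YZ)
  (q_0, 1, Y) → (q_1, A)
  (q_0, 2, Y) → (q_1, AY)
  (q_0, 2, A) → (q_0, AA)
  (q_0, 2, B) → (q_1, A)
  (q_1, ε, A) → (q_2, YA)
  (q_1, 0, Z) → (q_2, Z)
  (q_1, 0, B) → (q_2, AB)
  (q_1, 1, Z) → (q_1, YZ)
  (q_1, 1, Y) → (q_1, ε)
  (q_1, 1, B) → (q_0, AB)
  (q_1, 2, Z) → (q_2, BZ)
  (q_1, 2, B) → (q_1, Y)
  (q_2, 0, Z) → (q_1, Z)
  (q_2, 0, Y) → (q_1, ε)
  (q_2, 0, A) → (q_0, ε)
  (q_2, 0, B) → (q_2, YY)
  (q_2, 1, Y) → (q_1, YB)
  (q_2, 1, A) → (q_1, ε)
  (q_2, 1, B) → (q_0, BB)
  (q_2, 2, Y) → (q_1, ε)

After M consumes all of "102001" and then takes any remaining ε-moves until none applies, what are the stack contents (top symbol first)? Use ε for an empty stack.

(q_0, 102001, Z)
  read 1, top Z: go to q_2, push YZ → (q_2, 02001, YZ)
  read 0, top Y: go to q_1, push ε → (q_1, 2001, Z)
  read 2, top Z: go to q_2, push BZ → (q_2, 001, BZ)
  read 0, top B: go to q_2, push YY → (q_2, 01, YYZ)
  read 0, top Y: go to q_1, push ε → (q_1, 1, YZ)
  read 1, top Y: go to q_1, push ε → (q_1, ε, Z)
All input consumed in state q_1 with stack Z.

Z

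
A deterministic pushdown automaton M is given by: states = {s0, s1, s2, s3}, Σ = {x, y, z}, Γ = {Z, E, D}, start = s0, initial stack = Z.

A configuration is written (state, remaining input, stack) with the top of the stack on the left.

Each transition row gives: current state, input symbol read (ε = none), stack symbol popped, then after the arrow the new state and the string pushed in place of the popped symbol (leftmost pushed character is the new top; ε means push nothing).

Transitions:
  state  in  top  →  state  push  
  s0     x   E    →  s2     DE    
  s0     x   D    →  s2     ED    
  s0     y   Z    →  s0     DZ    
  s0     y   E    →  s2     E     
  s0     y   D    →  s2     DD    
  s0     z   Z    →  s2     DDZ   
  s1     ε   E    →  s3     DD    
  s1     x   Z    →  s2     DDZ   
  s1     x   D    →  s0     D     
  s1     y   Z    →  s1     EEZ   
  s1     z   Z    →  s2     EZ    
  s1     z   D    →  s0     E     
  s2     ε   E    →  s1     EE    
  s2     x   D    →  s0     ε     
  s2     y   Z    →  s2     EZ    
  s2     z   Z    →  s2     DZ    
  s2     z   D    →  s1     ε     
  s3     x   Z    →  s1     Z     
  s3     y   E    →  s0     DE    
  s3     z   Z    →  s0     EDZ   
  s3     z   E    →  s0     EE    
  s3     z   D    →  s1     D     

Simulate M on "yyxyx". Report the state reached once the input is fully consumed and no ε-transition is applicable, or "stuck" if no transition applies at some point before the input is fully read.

s0

(s0, yyxyx, Z)
  read y, top Z: go to s0, push DZ → (s0, yxyx, DZ)
  read y, top D: go to s2, push DD → (s2, xyx, DDZ)
  read x, top D: go to s0, push ε → (s0, yx, DZ)
  read y, top D: go to s2, push DD → (s2, x, DDZ)
  read x, top D: go to s0, push ε → (s0, ε, DZ)
All input consumed; M is in state s0.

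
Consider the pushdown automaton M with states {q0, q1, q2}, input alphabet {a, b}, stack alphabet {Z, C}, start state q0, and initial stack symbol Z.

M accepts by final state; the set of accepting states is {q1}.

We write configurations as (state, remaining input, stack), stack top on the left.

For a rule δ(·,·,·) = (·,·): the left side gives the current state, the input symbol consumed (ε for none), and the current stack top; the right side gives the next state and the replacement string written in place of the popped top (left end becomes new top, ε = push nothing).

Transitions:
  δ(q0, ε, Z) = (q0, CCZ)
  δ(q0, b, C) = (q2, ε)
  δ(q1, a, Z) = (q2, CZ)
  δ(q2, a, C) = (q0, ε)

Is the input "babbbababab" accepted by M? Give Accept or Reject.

No computation consumes all input and reaches a final state.

Reject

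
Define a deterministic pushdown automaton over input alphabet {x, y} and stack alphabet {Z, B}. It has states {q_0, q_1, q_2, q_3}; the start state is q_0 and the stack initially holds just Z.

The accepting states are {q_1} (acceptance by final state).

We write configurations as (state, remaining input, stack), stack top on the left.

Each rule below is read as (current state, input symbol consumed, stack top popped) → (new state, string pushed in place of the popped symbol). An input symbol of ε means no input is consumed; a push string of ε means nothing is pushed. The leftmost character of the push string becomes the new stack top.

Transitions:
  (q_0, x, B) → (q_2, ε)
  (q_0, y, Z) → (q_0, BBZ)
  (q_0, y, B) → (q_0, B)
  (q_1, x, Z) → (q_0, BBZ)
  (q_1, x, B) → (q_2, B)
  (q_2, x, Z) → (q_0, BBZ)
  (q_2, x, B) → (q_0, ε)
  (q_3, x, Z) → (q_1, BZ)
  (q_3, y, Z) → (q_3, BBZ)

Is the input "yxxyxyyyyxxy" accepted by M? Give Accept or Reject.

(q_0, yxxyxyyyyxxy, Z)
  read y, top Z: go to q_0, push BBZ → (q_0, xxyxyyyyxxy, BBZ)
  read x, top B: go to q_2, push ε → (q_2, xyxyyyyxxy, BZ)
  read x, top B: go to q_0, push ε → (q_0, yxyyyyxxy, Z)
  read y, top Z: go to q_0, push BBZ → (q_0, xyyyyxxy, BBZ)
  read x, top B: go to q_2, push ε → (q_2, yyyyxxy, BZ)
No transition applies at (q_2, yyyyxxy, BZ); input not fully consumed.

Reject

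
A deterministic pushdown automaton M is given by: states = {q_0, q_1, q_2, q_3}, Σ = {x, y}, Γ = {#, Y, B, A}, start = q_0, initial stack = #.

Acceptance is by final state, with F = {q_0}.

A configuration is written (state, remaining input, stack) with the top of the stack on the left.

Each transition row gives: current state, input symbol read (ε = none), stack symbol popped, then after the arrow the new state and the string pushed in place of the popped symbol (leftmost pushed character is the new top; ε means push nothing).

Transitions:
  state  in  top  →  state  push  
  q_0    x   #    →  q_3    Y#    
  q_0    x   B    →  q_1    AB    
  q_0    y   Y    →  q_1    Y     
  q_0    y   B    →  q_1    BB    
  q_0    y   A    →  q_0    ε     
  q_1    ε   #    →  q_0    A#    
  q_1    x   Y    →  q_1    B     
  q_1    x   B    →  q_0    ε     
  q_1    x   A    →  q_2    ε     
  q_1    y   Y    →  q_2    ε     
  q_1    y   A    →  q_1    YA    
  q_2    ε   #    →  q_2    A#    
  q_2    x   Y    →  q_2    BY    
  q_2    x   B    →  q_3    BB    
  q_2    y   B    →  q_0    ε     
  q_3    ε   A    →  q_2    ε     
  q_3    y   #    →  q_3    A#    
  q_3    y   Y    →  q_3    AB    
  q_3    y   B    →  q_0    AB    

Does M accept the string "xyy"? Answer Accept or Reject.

(q_0, xyy, #)
  read x, top #: go to q_3, push Y# → (q_3, yy, Y#)
  read y, top Y: go to q_3, push AB → (q_3, y, AB#)
  ε-move, top A: go to q_2, push ε → (q_2, y, B#)
  read y, top B: go to q_0, push ε → (q_0, ε, #)
All input consumed; state q_0 ∈ F.

Accept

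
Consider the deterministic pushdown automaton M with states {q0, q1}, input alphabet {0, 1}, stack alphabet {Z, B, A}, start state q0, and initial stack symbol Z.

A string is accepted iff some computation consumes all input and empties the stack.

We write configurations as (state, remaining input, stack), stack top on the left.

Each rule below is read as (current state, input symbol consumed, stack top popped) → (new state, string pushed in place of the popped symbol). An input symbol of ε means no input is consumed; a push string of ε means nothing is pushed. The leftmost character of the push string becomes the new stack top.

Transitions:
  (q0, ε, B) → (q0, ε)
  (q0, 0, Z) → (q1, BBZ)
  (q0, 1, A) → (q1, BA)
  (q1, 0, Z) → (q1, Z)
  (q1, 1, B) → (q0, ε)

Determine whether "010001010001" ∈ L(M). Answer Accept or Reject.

(q0, 010001010001, Z) ⊢ (q1, 10001010001, BBZ) ⊢ (q0, 0001010001, BZ) ⊢ (q0, 0001010001, Z) ⊢ (q1, 001010001, BBZ)
No transition applies at (q1, 001010001, BBZ); input not fully consumed.

Reject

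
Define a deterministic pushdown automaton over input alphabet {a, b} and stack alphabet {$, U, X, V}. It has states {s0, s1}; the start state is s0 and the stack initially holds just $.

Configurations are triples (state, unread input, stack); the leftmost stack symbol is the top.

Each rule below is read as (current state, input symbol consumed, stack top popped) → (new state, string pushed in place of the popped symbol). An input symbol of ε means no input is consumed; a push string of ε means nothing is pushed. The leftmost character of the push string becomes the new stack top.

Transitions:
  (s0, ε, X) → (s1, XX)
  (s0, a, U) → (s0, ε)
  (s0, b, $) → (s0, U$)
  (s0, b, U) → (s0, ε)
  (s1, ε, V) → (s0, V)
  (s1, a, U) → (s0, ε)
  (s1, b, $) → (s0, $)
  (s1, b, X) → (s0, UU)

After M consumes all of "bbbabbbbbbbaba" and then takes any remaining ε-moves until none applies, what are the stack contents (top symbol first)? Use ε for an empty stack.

$

(s0, bbbabbbbbbbaba, $)
  read b, top $: go to s0, push U$ → (s0, bbabbbbbbbaba, U$)
  read b, top U: go to s0, push ε → (s0, babbbbbbbaba, $)
  read b, top $: go to s0, push U$ → (s0, abbbbbbbaba, U$)
  read a, top U: go to s0, push ε → (s0, bbbbbbbaba, $)
  read b, top $: go to s0, push U$ → (s0, bbbbbbaba, U$)
  read b, top U: go to s0, push ε → (s0, bbbbbaba, $)
  read b, top $: go to s0, push U$ → (s0, bbbbaba, U$)
  read b, top U: go to s0, push ε → (s0, bbbaba, $)
  read b, top $: go to s0, push U$ → (s0, bbaba, U$)
  read b, top U: go to s0, push ε → (s0, baba, $)
  read b, top $: go to s0, push U$ → (s0, aba, U$)
  read a, top U: go to s0, push ε → (s0, ba, $)
  read b, top $: go to s0, push U$ → (s0, a, U$)
  read a, top U: go to s0, push ε → (s0, ε, $)
All input consumed in state s0 with stack $.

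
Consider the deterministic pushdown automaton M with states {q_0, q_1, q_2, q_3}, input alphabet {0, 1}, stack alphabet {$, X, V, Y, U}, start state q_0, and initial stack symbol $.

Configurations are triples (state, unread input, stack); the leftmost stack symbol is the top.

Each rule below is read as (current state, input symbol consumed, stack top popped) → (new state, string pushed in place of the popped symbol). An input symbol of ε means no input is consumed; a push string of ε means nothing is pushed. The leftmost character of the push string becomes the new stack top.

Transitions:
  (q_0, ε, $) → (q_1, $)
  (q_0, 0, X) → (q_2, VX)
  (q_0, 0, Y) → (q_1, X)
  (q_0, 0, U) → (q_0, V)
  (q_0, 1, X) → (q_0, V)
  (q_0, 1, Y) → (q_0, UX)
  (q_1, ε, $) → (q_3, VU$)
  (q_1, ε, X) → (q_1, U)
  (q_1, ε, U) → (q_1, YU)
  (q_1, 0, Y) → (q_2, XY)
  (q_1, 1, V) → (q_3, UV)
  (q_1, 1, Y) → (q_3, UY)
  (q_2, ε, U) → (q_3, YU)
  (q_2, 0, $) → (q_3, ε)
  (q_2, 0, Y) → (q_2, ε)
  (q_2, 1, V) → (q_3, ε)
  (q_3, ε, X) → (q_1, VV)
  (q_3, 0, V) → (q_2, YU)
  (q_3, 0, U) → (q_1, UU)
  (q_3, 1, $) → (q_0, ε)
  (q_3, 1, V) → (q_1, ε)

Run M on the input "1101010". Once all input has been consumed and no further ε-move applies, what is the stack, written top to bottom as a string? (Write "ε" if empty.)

(q_0, 1101010, $)
  ε-move, top $: go to q_1, push $ → (q_1, 1101010, $)
  ε-move, top $: go to q_3, push VU$ → (q_3, 1101010, VU$)
  read 1, top V: go to q_1, push ε → (q_1, 101010, U$)
  ε-move, top U: go to q_1, push YU → (q_1, 101010, YU$)
  read 1, top Y: go to q_3, push UY → (q_3, 01010, UYU$)
  read 0, top U: go to q_1, push UU → (q_1, 1010, UUYU$)
  ε-move, top U: go to q_1, push YU → (q_1, 1010, YUUYU$)
  read 1, top Y: go to q_3, push UY → (q_3, 010, UYUUYU$)
  read 0, top U: go to q_1, push UU → (q_1, 10, UUYUUYU$)
  ε-move, top U: go to q_1, push YU → (q_1, 10, YUUYUUYU$)
  read 1, top Y: go to q_3, push UY → (q_3, 0, UYUUYUUYU$)
  read 0, top U: go to q_1, push UU → (q_1, ε, UUYUUYUUYU$)
  ε-move, top U: go to q_1, push YU → (q_1, ε, YUUYUUYUUYU$)
All input consumed in state q_1 with stack YUUYUUYUUYU$.

YUUYUUYUUYU$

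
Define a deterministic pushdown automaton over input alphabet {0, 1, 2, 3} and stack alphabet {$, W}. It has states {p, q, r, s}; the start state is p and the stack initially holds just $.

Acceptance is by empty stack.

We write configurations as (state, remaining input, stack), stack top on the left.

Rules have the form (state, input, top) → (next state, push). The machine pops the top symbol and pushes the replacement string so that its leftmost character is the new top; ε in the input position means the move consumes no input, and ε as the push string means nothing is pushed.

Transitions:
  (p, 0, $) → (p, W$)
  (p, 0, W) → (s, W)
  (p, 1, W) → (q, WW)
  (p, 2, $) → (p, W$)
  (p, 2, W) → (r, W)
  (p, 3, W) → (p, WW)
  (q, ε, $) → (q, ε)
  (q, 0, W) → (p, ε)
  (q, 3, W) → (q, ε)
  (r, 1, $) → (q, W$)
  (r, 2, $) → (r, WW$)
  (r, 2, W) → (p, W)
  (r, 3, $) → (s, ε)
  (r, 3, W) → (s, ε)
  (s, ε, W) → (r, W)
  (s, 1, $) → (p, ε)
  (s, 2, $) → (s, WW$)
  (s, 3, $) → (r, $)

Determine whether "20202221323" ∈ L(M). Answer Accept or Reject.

Reject

(p, 20202221323, $)
  read 2, top $: go to p, push W$ → (p, 0202221323, W$)
  read 0, top W: go to s, push W → (s, 202221323, W$)
  ε-move, top W: go to r, push W → (r, 202221323, W$)
  read 2, top W: go to p, push W → (p, 02221323, W$)
  read 0, top W: go to s, push W → (s, 2221323, W$)
  ε-move, top W: go to r, push W → (r, 2221323, W$)
  read 2, top W: go to p, push W → (p, 221323, W$)
  read 2, top W: go to r, push W → (r, 21323, W$)
  read 2, top W: go to p, push W → (p, 1323, W$)
  read 1, top W: go to q, push WW → (q, 323, WW$)
  read 3, top W: go to q, push ε → (q, 23, W$)
No transition applies at (q, 23, W$); input not fully consumed.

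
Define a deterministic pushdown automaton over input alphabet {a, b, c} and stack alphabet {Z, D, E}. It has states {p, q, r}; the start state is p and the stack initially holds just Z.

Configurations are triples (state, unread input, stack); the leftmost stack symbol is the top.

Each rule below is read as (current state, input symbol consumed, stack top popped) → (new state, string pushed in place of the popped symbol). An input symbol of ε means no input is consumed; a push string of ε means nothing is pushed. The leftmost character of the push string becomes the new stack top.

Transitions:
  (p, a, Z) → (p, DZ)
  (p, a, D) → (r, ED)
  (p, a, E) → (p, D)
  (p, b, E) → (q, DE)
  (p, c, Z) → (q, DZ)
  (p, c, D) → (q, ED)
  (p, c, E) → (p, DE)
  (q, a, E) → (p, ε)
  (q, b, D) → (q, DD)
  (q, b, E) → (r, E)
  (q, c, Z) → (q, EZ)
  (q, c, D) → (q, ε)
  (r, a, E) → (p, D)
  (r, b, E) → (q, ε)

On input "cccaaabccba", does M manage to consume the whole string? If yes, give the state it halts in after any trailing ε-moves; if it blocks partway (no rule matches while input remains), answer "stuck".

p

(p, cccaaabccba, Z) ⊢ (q, ccaaabccba, DZ) ⊢ (q, caaabccba, Z) ⊢ (q, aaabccba, EZ) ⊢ (p, aabccba, Z) ⊢ (p, abccba, DZ) ⊢ (r, bccba, EDZ) ⊢ (q, ccba, DZ) ⊢ (q, cba, Z) ⊢ (q, ba, EZ) ⊢ (r, a, EZ) ⊢ (p, ε, DZ)
All input consumed; M is in state p.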